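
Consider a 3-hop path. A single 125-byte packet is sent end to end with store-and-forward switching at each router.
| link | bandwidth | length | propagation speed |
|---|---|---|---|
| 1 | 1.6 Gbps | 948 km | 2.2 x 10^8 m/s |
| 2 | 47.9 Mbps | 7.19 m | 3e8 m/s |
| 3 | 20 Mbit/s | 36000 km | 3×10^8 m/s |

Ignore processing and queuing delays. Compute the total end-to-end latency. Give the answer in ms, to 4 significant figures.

L = 125 × 8 = 1000 bits.
Transmission delays (L/R per hop): 0.000625, 0.0208768, 0.05 ms; sum = 0.0715018 ms.
Propagation delays (d/s per hop): 4.30909, 2.39667e-05, 120 ms; sum = 124.309 ms.
End-to-end = 124.4 ms.

124.4 ms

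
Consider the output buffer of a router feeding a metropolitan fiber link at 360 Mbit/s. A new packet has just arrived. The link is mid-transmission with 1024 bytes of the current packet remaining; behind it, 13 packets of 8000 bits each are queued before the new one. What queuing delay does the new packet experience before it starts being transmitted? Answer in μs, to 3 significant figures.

312 μs

Each queued packet: L/R = 8000/360000000 = 22.2222 μs.
13 queued → 288.889 μs.
Plus remaining 8192 bits of current packet: 22.7556 μs.
Queuing delay = 312 μs.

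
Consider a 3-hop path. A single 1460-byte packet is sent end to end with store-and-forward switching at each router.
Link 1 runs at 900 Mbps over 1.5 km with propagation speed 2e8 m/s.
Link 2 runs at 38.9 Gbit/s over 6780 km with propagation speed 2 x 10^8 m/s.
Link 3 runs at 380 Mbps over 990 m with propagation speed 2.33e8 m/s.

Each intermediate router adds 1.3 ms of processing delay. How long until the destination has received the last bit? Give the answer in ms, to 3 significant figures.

L = 1460 × 8 = 11680 bits.
Transmission delays (L/R per hop): 0.0129778, 0.000300257, 0.0307368 ms; sum = 0.0440149 ms.
Propagation delays (d/s per hop): 0.0075, 33.9, 0.00424893 ms; sum = 33.9117 ms.
Processing at 2 router(s): 2 × 1.3 ms = 2.6 ms.
End-to-end = 36.6 ms.

36.6 ms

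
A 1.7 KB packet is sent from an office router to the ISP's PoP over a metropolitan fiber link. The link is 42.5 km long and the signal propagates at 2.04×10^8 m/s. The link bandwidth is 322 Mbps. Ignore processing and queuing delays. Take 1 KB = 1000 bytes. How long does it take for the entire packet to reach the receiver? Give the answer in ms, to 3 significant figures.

0.251 ms

L = 13600 bits.
Transmission delay = L/R = 13600 / 322000000 = 0.042236 ms.
Propagation delay = d/s = 42500 m / 204000000 m/s = 0.208333 ms.
Total = 0.251 ms.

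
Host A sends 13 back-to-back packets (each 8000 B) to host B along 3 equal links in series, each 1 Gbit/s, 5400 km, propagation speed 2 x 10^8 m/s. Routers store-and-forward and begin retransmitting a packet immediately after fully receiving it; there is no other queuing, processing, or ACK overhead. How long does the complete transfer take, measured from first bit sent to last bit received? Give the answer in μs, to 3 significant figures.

82000 μs

Per-hop transmission t_tx = L/R = 64000/1000000000 = 64 μs.
Per-hop propagation t_prop = 5400000/200000000 = 27000 μs.
Pipeline fill: first packet needs 3·t_tx to clear all hops; remaining 12 packets each add one t_tx.
Total = (3+13-1)·t_tx + 3·t_prop = 15·64 + 3·27000 = 82000 μs.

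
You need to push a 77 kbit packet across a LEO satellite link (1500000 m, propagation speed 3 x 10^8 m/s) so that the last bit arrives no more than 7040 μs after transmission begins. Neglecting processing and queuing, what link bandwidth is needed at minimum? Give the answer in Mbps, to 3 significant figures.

37.7 Mbps

Propagation delay = 1500000 / 300000000 = 5000 μs.
Transmission budget = 7040 − 5000 = 2040 μs.
R ≥ L / t_tx = 77000 bits / 0.00204 s = 37.7 Mbps.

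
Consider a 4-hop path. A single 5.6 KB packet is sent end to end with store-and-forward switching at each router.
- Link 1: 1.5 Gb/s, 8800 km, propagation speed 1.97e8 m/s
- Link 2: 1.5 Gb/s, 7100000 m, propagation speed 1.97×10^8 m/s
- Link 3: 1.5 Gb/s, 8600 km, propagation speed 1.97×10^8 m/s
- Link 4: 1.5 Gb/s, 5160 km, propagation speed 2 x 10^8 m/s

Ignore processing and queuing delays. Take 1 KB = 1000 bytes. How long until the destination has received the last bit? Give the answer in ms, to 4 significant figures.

L = 44800 bits.
Transmission delay per hop = L/R = 44800/1500000000 = 0.0298667 ms; 4 hops → 0.119467 ms.
Propagation delays (d/s per hop): 44.6701, 36.0406, 43.6548, 25.8 ms; sum = 150.165 ms.
End-to-end = 150.3 ms.

150.3 ms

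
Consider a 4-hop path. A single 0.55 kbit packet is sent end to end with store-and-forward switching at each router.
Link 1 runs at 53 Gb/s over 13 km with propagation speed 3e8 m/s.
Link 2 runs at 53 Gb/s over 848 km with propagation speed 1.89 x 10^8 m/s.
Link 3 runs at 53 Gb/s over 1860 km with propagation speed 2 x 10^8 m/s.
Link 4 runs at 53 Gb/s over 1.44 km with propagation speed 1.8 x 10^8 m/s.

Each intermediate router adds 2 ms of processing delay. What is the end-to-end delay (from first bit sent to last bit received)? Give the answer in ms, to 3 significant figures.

19.8 ms

L = 550 bits.
Transmission delay per hop = L/R = 550/53000000000 = 1.03774e-05 ms; 4 hops → 4.15094e-05 ms.
Propagation delays (d/s per hop): 0.0433333, 4.48677, 9.3, 0.008 ms; sum = 13.8381 ms.
Processing at 3 router(s): 3 × 2 ms = 6 ms.
End-to-end = 19.8 ms.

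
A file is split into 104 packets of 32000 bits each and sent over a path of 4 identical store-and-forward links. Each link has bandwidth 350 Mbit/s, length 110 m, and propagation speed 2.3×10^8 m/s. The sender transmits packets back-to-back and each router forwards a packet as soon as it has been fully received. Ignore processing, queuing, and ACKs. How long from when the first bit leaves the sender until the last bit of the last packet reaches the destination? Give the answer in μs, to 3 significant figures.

Per-hop transmission t_tx = L/R = 32000/350000000 = 91.4286 μs.
Per-hop propagation t_prop = 110/2.3e+08 = 0.478261 μs.
Pipeline fill: first packet needs 4·t_tx to clear all hops; remaining 103 packets each add one t_tx.
Total = (4+104-1)·t_tx + 4·t_prop = 107·91.4286 + 4·0.478261 = 9780 μs.

9780 μs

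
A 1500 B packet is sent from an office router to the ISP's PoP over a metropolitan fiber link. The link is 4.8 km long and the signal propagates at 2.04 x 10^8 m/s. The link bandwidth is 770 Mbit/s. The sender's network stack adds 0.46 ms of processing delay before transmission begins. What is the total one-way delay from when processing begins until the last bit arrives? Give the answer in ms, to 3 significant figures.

L = 1500 × 8 = 12000 bits.
Transmission delay = L/R = 12000 / 770000000 = 0.0155844 ms.
Propagation delay = d/s = 4800 m / 204000000 m/s = 0.0235294 ms.
Plus processing delay 0.46 ms = 0.46 ms.
Total = 0.499 ms.

0.499 ms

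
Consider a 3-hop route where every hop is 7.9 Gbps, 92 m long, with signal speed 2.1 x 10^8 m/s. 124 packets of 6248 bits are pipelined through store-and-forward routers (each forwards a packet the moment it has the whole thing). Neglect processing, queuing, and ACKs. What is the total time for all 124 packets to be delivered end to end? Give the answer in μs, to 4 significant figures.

101.0 μs

Per-hop transmission t_tx = L/R = 6248/7900000000 = 0.790886 μs.
Per-hop propagation t_prop = 92/210000000 = 0.438095 μs.
Pipeline fill: first packet needs 3·t_tx to clear all hops; remaining 123 packets each add one t_tx.
Total = (3+124-1)·t_tx + 3·t_prop = 126·0.790886 + 3·0.438095 = 101.0 μs.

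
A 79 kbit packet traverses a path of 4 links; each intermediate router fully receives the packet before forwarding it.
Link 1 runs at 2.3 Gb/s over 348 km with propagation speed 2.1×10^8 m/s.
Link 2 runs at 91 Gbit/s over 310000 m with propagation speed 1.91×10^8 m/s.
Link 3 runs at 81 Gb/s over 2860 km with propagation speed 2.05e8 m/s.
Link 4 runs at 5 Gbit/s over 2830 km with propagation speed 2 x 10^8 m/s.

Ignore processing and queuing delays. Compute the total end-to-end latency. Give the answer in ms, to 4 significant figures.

L = 79000 bits.
Transmission delays (L/R per hop): 0.0343478, 0.000868132, 0.000975309, 0.0158 ms; sum = 0.0519913 ms.
Propagation delays (d/s per hop): 1.65714, 1.62304, 13.9512, 14.15 ms; sum = 31.3814 ms.
End-to-end = 31.43 ms.

31.43 ms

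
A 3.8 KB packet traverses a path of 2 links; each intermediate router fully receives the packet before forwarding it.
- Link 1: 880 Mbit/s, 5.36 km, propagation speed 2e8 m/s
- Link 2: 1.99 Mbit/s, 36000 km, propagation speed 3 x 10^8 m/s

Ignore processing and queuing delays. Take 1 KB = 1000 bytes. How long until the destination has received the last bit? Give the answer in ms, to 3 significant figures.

135 ms

L = 30400 bits.
Transmission delays (L/R per hop): 0.0345455, 15.2764 ms; sum = 15.3109 ms.
Propagation delays (d/s per hop): 0.0268, 120 ms; sum = 120.027 ms.
End-to-end = 135 ms.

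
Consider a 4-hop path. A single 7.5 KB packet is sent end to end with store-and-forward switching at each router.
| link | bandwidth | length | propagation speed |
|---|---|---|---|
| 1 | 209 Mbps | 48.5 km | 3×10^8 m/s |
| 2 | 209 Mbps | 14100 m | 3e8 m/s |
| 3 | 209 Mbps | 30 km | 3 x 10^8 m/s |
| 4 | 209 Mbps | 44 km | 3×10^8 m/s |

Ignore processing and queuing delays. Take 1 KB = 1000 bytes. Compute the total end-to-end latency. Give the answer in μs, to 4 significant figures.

L = 60000 bits.
Transmission delay per hop = L/R = 60000/209000000 = 287.081 μs; 4 hops → 1148.33 μs.
Propagation delays (d/s per hop): 161.667, 47, 100, 146.667 μs; sum = 455.333 μs.
End-to-end = 1604 μs.

1604 μs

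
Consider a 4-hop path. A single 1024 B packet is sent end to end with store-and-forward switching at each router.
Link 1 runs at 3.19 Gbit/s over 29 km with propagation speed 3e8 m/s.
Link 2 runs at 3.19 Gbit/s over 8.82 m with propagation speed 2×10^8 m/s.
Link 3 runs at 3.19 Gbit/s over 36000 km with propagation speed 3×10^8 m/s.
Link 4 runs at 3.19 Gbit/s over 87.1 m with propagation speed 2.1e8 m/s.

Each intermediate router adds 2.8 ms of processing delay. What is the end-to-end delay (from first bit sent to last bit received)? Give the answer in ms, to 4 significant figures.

L = 1024 × 8 = 8192 bits.
Transmission delay per hop = L/R = 8192/3190000000 = 0.00256803 ms; 4 hops → 0.0102721 ms.
Propagation delays (d/s per hop): 0.0966667, 4.41e-05, 120, 0.000414762 ms; sum = 120.097 ms.
Processing at 3 router(s): 3 × 2.8 ms = 8.4 ms.
End-to-end = 128.5 ms.

128.5 ms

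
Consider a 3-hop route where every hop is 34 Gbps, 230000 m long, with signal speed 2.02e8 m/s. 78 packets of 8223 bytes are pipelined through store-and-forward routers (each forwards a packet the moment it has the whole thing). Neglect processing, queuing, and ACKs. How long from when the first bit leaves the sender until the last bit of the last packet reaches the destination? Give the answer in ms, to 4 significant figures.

Per-hop transmission t_tx = L/R = 65784/34000000000 = 0.00193482 ms.
Per-hop propagation t_prop = 230000/202000000 = 1.13861 ms.
Pipeline fill: first packet needs 3·t_tx to clear all hops; remaining 77 packets each add one t_tx.
Total = (3+78-1)·t_tx + 3·t_prop = 80·0.00193482 + 3·1.13861 = 3.571 ms.

3.571 ms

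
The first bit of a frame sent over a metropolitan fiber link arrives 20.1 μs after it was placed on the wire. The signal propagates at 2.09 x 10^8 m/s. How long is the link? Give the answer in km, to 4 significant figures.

4.201 km

d = s × t_prop = 209000000 × 2.01e-05 = 4.201 km.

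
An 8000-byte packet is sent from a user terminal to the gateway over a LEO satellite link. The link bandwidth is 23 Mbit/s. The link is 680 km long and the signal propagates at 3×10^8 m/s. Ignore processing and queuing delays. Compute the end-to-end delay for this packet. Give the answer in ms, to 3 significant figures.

5.05 ms

L = 8000 × 8 = 64000 bits.
Transmission delay = L/R = 64000 / 23000000 = 2.78261 ms.
Propagation delay = d/s = 680000 m / 300000000 m/s = 2.26667 ms.
Total = 5.05 ms.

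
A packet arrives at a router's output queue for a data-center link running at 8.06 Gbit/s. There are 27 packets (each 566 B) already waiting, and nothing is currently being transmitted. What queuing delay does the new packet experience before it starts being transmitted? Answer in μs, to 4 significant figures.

15.17 μs

Each queued packet: L/R = 4528/8.06e+09 = 0.561787 μs.
27 queued → 15.1682 μs.
Queuing delay = 15.17 μs.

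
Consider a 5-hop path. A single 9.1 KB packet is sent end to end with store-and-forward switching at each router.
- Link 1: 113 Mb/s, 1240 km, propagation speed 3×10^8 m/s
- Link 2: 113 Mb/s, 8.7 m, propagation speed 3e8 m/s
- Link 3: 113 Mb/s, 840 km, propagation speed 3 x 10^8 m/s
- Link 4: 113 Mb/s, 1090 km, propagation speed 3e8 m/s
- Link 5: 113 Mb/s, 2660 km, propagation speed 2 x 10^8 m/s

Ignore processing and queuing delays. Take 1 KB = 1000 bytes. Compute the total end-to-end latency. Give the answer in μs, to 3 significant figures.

27100 μs

L = 72800 bits.
Transmission delay per hop = L/R = 72800/113000000 = 644.248 μs; 5 hops → 3221.24 μs.
Propagation delays (d/s per hop): 4133.33, 0.029, 2800, 3633.33, 13300 μs; sum = 23866.7 μs.
End-to-end = 27100 μs.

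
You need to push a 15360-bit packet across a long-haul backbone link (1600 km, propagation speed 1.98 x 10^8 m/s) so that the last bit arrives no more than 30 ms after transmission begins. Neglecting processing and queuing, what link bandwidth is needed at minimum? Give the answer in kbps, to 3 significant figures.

Propagation delay = 1600000 / 198000000 = 8.08081 ms.
Transmission budget = 30 − 8.08081 = 21.9192 ms.
R ≥ L / t_tx = 15360 bits / 0.0219192 s = 701 kbps.

701 kbps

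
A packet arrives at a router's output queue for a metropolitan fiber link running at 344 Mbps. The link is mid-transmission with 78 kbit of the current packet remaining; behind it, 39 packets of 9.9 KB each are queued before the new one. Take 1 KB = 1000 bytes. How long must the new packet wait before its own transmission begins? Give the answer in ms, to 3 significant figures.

Each queued packet: L/R = 79200/344000000 = 0.230233 ms.
39 queued → 8.97907 ms.
Plus remaining 78000 bits of current packet: 0.226744 ms.
Queuing delay = 9.21 ms.

9.21 ms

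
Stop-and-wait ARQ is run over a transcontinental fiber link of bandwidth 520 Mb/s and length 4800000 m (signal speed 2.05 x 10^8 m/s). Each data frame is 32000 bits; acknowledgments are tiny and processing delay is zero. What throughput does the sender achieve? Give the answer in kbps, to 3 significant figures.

t_tx = L/R = 32000/520000000 = 6.15385e-05 s.
t_prop = 4800000/2.05e+08 = 0.0234146 s; RTT = 0.0468293 s.
Cycle = t_tx + RTT = 0.0468908 s.
Throughput = L / cycle = 32000 / 0.0468908 = 682 kbps.

682 kbps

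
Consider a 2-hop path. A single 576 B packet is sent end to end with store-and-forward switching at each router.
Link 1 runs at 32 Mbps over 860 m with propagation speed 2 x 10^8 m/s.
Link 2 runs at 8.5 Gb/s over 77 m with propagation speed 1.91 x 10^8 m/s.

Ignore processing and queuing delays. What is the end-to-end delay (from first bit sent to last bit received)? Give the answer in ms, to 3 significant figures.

0.149 ms

L = 576 × 8 = 4608 bits.
Transmission delays (L/R per hop): 0.144, 0.000542118 ms; sum = 0.144542 ms.
Propagation delays (d/s per hop): 0.0043, 0.000403141 ms; sum = 0.00470314 ms.
End-to-end = 0.149 ms.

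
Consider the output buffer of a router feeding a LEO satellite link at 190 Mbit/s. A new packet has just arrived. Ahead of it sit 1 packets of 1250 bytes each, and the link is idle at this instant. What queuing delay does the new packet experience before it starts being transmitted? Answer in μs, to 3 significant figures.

52.6 μs

Each queued packet: L/R = 10000/190000000 = 52.6316 μs.
1 queued → 52.6316 μs.
Queuing delay = 52.6 μs.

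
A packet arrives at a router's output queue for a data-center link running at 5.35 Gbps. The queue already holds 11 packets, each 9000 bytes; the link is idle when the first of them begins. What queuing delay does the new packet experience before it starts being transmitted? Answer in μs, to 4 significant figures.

Each queued packet: L/R = 72000/5350000000 = 13.4579 μs.
11 queued → 148.037 μs.
Queuing delay = 148.0 μs.

148.0 μs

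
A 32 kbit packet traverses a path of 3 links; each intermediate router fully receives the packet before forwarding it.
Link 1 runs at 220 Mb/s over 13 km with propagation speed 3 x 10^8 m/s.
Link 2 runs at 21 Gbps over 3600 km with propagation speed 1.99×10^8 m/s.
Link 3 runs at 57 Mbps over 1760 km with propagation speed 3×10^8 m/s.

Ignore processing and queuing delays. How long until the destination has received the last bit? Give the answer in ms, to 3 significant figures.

L = 32000 bits.
Transmission delays (L/R per hop): 0.145455, 0.00152381, 0.561404 ms; sum = 0.708382 ms.
Propagation delays (d/s per hop): 0.0433333, 18.0905, 5.86667 ms; sum = 24.0005 ms.
End-to-end = 24.7 ms.

24.7 ms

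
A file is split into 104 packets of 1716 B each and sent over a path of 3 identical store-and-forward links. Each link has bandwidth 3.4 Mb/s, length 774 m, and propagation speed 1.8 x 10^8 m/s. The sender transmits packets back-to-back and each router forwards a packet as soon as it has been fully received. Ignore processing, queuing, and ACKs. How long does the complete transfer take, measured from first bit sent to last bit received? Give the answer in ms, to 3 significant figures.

Per-hop transmission t_tx = L/R = 13728/3400000 = 4.03765 ms.
Per-hop propagation t_prop = 774/180000000 = 0.0043 ms.
Pipeline fill: first packet needs 3·t_tx to clear all hops; remaining 103 packets each add one t_tx.
Total = (3+104-1)·t_tx + 3·t_prop = 106·4.03765 + 3·0.0043 = 428 ms.

428 ms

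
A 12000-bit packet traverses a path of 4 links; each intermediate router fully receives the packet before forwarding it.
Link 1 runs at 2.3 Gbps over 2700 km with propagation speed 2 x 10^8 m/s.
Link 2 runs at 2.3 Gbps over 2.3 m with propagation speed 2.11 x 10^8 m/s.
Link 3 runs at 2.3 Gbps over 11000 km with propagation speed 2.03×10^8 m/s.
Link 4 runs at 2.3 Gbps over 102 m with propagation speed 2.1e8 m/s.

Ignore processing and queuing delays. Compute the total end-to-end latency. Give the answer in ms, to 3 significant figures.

Transmission delay per hop = L/R = 12000/2300000000 = 0.00521739 ms; 4 hops → 0.0208696 ms.
Propagation delays (d/s per hop): 13.5, 1.09005e-05, 54.1872, 0.000485714 ms; sum = 67.6877 ms.
End-to-end = 67.7 ms.

67.7 ms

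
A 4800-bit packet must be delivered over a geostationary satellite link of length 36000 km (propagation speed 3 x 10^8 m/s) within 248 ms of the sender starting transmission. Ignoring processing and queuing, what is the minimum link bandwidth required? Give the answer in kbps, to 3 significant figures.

37.5 kbps

Propagation delay = 36000000 / 300000000 = 120 ms.
Transmission budget = 248 − 120 = 128 ms.
R ≥ L / t_tx = 4800 bits / 0.128 s = 37.5 kbps.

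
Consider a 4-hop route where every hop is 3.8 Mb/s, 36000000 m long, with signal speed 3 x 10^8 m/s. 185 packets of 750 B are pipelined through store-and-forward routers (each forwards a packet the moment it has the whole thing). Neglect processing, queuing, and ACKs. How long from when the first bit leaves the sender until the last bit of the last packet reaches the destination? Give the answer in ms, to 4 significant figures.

776.8 ms

Per-hop transmission t_tx = L/R = 6000/3800000 = 1.57895 ms.
Per-hop propagation t_prop = 36000000/300000000 = 120 ms.
Pipeline fill: first packet needs 4·t_tx to clear all hops; remaining 184 packets each add one t_tx.
Total = (4+185-1)·t_tx + 4·t_prop = 188·1.57895 + 4·120 = 776.8 ms.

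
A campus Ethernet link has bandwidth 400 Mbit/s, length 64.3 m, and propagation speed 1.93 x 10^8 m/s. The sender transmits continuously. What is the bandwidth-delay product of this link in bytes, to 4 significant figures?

Propagation delay = 64.3 / 193000000 = 3.33161e-07 s.
BDP = R × t_prop = 400000000 × 3.33161e-07 = 133.264 bits.
In bytes: 133.264/8 = 16.66 bytes.

16.66 bytes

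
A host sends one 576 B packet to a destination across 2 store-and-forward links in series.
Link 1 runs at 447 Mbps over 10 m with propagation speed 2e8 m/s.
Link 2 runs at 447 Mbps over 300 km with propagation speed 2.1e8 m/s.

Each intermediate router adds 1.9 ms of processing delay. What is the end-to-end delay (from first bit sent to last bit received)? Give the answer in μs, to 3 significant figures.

3350 μs

L = 576 × 8 = 4608 bits.
Transmission delay per hop = L/R = 4608/447000000 = 10.3087 μs; 2 hops → 20.6174 μs.
Propagation delays (d/s per hop): 0.05, 1428.57 μs; sum = 1428.62 μs.
Processing at 1 router(s): 1 × 1.9 ms = 1900 μs.
End-to-end = 3350 μs.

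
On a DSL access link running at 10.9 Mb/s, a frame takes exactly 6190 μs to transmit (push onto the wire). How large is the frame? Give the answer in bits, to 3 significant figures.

67500 bits

L = R × t_tx = 10900000 b/s × 0.00619 s = 67471 bits.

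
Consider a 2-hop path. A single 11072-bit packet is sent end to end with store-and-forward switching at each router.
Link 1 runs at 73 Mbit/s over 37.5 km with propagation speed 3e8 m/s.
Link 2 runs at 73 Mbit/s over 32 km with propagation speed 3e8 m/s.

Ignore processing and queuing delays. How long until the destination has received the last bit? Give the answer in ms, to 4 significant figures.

Transmission delay per hop = L/R = 11072/73000000 = 0.151671 ms; 2 hops → 0.303342 ms.
Propagation delays (d/s per hop): 0.125, 0.106667 ms; sum = 0.231667 ms.
End-to-end = 0.5350 ms.

0.5350 ms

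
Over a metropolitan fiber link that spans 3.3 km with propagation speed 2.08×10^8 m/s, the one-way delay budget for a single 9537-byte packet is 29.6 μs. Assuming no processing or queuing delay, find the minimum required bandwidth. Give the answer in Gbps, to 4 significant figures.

5.555 Gbps

L = 76296 bits.
Propagation delay = 3300 / 208000000 = 15.8654 μs.
Transmission budget = 29.6 − 15.8654 = 13.7346 μs.
R ≥ L / t_tx = 76296 bits / 1.37346e-05 s = 5.555 Gbps.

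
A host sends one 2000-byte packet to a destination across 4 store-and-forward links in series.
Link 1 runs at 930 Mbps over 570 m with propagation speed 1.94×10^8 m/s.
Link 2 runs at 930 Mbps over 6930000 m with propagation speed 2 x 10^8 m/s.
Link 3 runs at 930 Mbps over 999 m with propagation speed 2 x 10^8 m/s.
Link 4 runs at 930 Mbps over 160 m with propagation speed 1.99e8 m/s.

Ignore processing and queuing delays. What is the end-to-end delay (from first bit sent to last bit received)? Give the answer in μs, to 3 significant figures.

34700 μs

L = 2000 × 8 = 16000 bits.
Transmission delay per hop = L/R = 16000/930000000 = 17.2043 μs; 4 hops → 68.8172 μs.
Propagation delays (d/s per hop): 2.93814, 34650, 4.995, 0.80402 μs; sum = 34658.7 μs.
End-to-end = 34700 μs.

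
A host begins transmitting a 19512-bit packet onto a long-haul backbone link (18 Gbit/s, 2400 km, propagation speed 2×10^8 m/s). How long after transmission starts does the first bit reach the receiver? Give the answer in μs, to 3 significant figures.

12000 μs

First bit experiences only propagation delay: d/s = 2400000/200000000 = 12000 μs.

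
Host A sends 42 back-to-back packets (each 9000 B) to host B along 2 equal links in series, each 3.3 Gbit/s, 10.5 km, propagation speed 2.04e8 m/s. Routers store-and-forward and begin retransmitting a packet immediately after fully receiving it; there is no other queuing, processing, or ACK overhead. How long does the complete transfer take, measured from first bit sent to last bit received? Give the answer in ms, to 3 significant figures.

1.04 ms

Per-hop transmission t_tx = L/R = 72000/3300000000 = 0.0218182 ms.
Per-hop propagation t_prop = 10500/204000000 = 0.0514706 ms.
Pipeline fill: first packet needs 2·t_tx to clear all hops; remaining 41 packets each add one t_tx.
Total = (2+42-1)·t_tx + 2·t_prop = 43·0.0218182 + 2·0.0514706 = 1.04 ms.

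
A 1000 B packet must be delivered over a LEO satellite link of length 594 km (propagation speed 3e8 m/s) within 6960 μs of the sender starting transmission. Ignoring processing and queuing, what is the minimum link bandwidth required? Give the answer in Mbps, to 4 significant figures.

1.606 Mbps

L = 8000 bits.
Propagation delay = 594000 / 300000000 = 1980 μs.
Transmission budget = 6960 − 1980 = 4980 μs.
R ≥ L / t_tx = 8000 bits / 0.00498 s = 1.606 Mbps.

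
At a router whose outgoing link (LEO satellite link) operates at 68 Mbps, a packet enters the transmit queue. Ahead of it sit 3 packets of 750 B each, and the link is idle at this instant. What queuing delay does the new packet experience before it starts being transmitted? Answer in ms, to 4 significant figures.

Each queued packet: L/R = 6000/68000000 = 0.0882353 ms.
3 queued → 0.264706 ms.
Queuing delay = 0.2647 ms.

0.2647 ms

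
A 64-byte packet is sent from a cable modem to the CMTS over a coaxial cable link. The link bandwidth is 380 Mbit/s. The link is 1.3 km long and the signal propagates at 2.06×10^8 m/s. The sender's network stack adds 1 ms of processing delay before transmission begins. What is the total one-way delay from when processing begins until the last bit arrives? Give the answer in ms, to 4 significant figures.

1.008 ms

L = 64 × 8 = 512 bits.
Transmission delay = L/R = 512 / 380000000 = 0.00134737 ms.
Propagation delay = d/s = 1300 m / 206000000 m/s = 0.00631068 ms.
Plus processing delay 1 ms = 1 ms.
Total = 1.008 ms.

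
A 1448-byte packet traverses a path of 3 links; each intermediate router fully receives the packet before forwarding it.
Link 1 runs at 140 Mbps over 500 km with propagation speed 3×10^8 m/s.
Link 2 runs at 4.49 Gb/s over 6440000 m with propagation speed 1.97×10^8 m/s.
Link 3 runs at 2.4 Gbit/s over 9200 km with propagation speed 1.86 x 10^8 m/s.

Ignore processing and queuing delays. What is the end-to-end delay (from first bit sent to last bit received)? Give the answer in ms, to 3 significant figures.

L = 1448 × 8 = 11584 bits.
Transmission delays (L/R per hop): 0.0827429, 0.00257996, 0.00482667 ms; sum = 0.0901495 ms.
Propagation delays (d/s per hop): 1.66667, 32.6904, 49.4624 ms; sum = 83.8194 ms.
End-to-end = 83.9 ms.

83.9 ms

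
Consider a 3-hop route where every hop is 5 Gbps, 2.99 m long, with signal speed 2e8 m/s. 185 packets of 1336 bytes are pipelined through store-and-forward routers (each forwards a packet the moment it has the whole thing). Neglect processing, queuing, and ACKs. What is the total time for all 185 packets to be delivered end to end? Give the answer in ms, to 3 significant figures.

0.400 ms

Per-hop transmission t_tx = L/R = 10688/5000000000 = 0.0021376 ms.
Per-hop propagation t_prop = 2.99/200000000 = 1.495e-05 ms.
Pipeline fill: first packet needs 3·t_tx to clear all hops; remaining 184 packets each add one t_tx.
Total = (3+185-1)·t_tx + 3·t_prop = 187·0.0021376 + 3·1.495e-05 = 0.400 ms.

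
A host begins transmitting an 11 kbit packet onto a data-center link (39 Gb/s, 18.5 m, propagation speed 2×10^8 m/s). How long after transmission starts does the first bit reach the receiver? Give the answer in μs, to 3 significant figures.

0.0925 μs

First bit experiences only propagation delay: d/s = 18.5/200000000 = 0.0925 μs.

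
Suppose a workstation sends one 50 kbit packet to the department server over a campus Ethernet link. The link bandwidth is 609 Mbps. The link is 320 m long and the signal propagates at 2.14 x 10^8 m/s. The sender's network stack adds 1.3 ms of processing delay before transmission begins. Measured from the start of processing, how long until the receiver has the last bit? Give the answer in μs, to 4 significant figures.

1384 μs

L = 50000 bits.
Transmission delay = L/R = 50000 / 609000000 = 82.1018 μs.
Propagation delay = d/s = 320 m / 214000000 m/s = 1.49533 μs.
Plus processing delay 1.3 ms = 1300 μs.
Total = 1384 μs.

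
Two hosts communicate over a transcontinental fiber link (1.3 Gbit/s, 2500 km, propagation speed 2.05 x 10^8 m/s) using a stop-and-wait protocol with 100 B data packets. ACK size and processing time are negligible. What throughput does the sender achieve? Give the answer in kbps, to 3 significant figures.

32.8 kbps

t_tx = L/R = 800/1300000000 = 6.15385e-07 s.
t_prop = 2500000/2.05e+08 = 0.0121951 s; RTT = 0.0243902 s.
Cycle = t_tx + RTT = 0.0243909 s.
Throughput = L / cycle = 800 / 0.0243909 = 32.8 kbps.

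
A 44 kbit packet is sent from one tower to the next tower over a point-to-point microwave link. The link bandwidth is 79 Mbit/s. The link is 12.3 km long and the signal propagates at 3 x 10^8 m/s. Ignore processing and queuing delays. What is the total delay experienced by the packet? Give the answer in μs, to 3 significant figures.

598 μs

L = 44000 bits.
Transmission delay = L/R = 44000 / 79000000 = 556.962 μs.
Propagation delay = d/s = 12300 m / 300000000 m/s = 41 μs.
Total = 598 μs.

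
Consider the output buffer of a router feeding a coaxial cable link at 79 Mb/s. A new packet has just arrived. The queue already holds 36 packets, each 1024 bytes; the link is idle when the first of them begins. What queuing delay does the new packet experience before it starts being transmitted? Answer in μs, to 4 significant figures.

Each queued packet: L/R = 8192/79000000 = 103.696 μs.
36 queued → 3733.06 μs.
Queuing delay = 3733 μs.

3733 μs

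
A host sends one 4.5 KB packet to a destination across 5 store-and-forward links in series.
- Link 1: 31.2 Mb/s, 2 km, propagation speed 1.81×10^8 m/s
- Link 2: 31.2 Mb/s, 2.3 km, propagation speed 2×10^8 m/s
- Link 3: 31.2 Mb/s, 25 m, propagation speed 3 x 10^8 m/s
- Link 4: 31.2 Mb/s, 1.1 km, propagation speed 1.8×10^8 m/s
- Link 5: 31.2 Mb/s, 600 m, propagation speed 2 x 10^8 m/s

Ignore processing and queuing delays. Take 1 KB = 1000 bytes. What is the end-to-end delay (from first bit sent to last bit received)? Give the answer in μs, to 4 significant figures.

L = 36000 bits.
Transmission delay per hop = L/R = 36000/31200000 = 1153.85 μs; 5 hops → 5769.23 μs.
Propagation delays (d/s per hop): 11.0497, 11.5, 0.0833333, 6.11111, 3 μs; sum = 31.7442 μs.
End-to-end = 5801 μs.

5801 μs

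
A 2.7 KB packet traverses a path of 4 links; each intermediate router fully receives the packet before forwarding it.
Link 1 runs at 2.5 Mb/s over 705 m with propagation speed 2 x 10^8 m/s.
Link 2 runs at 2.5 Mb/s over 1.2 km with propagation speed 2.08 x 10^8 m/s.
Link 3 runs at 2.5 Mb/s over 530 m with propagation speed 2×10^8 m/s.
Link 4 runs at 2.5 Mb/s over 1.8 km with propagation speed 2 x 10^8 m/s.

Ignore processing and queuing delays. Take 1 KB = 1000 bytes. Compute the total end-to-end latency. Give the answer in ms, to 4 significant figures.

L = 21600 bits.
Transmission delay per hop = L/R = 21600/2500000 = 8.64 ms; 4 hops → 34.56 ms.
Propagation delays (d/s per hop): 0.003525, 0.00576923, 0.00265, 0.009 ms; sum = 0.0209442 ms.
End-to-end = 34.58 ms.

34.58 ms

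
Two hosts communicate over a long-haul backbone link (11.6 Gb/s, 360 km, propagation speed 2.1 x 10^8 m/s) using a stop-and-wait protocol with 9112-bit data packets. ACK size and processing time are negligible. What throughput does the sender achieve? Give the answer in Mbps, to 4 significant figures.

2.657 Mbps

t_tx = L/R = 9112/11600000000 = 7.85517e-07 s.
t_prop = 360000/210000000 = 0.00171429 s; RTT = 0.00342857 s.
Cycle = t_tx + RTT = 0.00342936 s.
Throughput = L / cycle = 9112 / 0.00342936 = 2.657 Mbps.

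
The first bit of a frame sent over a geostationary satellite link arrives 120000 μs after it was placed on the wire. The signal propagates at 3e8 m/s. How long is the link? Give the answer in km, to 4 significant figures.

36000 km

d = s × t_prop = 300000000 × 0.12 = 36000 km.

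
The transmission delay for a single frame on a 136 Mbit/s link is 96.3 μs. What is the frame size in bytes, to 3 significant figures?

1640 bytes

L = R × t_tx = 136000000 b/s × 9.63e-05 s = 13096.8 bits.
In bytes: 13096.8 / 8 = 1640 bytes.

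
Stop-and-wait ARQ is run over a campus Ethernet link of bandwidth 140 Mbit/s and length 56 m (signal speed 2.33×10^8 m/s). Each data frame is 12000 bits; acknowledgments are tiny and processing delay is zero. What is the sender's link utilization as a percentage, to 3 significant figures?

99.4 %

t_tx = L/R = 12000/140000000 = 8.57143e-05 s.
t_prop = 56/233000000 = 2.40343e-07 s; RTT = 4.80687e-07 s.
Cycle = t_tx + RTT = 8.6195e-05 s.
Utilization = t_tx / cycle = 8.57143e-05/8.6195e-05 = 99.4 %.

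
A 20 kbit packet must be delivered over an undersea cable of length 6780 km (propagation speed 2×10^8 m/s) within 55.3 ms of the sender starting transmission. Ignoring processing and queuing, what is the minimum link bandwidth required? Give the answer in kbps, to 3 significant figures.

935 kbps

Propagation delay = 6780000 / 200000000 = 33.9 ms.
Transmission budget = 55.3 − 33.9 = 21.4 ms.
R ≥ L / t_tx = 20000 bits / 0.0214 s = 935 kbps.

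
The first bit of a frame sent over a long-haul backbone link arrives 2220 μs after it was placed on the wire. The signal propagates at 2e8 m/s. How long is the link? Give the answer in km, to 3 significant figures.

d = s × t_prop = 200000000 × 0.00222 = 444 km.

444 km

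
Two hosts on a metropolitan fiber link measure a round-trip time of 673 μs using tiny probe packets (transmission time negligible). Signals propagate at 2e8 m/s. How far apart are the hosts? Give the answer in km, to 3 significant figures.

One-way propagation = RTT/2 = 336.5 μs.
d = s × t = 200000000 × 0.0003365 = 67.3 km.

67.3 km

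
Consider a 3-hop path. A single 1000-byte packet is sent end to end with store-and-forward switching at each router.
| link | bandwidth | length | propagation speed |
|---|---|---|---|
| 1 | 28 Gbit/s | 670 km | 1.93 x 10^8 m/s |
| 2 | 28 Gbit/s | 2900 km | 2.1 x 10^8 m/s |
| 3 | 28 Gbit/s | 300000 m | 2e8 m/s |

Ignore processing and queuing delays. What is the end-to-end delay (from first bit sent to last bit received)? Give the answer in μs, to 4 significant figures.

L = 1000 × 8 = 8000 bits.
Transmission delay per hop = L/R = 8000/28000000000 = 0.285714 μs; 3 hops → 0.857143 μs.
Propagation delays (d/s per hop): 3471.5, 13809.5, 1500 μs; sum = 18781 μs.
End-to-end = 18780 μs.

18780 μs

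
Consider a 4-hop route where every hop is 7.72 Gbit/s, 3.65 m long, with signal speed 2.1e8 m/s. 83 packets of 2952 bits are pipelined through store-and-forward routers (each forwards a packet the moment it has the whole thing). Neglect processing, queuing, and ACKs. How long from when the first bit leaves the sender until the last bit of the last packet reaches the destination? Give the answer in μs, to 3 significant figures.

33.0 μs

Per-hop transmission t_tx = L/R = 2952/7720000000 = 0.382383 μs.
Per-hop propagation t_prop = 3.65/210000000 = 0.017381 μs.
Pipeline fill: first packet needs 4·t_tx to clear all hops; remaining 82 packets each add one t_tx.
Total = (4+83-1)·t_tx + 4·t_prop = 86·0.382383 + 4·0.017381 = 33.0 μs.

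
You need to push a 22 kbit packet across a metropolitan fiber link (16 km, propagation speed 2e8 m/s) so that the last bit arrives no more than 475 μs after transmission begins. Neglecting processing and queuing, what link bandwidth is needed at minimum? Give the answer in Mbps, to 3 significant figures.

Propagation delay = 16000 / 200000000 = 80 μs.
Transmission budget = 475 − 80 = 395 μs.
R ≥ L / t_tx = 22000 bits / 0.000395 s = 55.7 Mbps.

55.7 Mbps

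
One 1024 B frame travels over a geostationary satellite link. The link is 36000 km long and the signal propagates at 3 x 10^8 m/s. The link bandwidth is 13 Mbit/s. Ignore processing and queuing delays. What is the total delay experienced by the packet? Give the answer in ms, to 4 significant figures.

120.6 ms

L = 1024 × 8 = 8192 bits.
Transmission delay = L/R = 8192 / 13000000 = 0.630154 ms.
Propagation delay = d/s = 36000000 m / 300000000 m/s = 120 ms.
Total = 120.6 ms.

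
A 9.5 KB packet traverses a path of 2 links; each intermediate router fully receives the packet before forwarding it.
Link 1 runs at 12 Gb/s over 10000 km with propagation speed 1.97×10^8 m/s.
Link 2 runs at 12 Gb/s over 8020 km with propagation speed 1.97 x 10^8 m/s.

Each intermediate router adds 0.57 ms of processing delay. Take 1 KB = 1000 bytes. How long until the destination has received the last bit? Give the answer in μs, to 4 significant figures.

92050 μs

L = 76000 bits.
Transmission delay per hop = L/R = 76000/12000000000 = 6.33333 μs; 2 hops → 12.6667 μs.
Propagation delays (d/s per hop): 50761.4, 40710.7 μs; sum = 91472.1 μs.
Processing at 1 router(s): 1 × 0.57 ms = 570 μs.
End-to-end = 92050 μs.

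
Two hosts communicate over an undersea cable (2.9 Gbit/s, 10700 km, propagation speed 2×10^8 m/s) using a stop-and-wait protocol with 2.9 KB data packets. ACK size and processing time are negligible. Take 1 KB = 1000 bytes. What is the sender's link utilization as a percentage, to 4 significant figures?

0.007476 %

t_tx = L/R = 23200/2900000000 = 8e-06 s.
t_prop = 10700000/200000000 = 0.0535 s; RTT = 0.107 s.
Cycle = t_tx + RTT = 0.107008 s.
Utilization = t_tx / cycle = 8e-06/0.107008 = 0.007476 %.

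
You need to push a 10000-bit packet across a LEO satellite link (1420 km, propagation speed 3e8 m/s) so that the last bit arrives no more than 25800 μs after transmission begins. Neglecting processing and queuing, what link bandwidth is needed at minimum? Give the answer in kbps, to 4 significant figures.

Propagation delay = 1420000 / 300000000 = 4733.33 μs.
Transmission budget = 25800 − 4733.33 = 21066.7 μs.
R ≥ L / t_tx = 10000 bits / 0.0210667 s = 474.7 kbps.

474.7 kbps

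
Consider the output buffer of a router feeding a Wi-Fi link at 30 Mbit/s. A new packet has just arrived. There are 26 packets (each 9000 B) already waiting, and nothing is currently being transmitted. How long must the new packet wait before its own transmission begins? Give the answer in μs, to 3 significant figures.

Each queued packet: L/R = 72000/30000000 = 2400 μs.
26 queued → 62400 μs.
Queuing delay = 62400 μs.

62400 μs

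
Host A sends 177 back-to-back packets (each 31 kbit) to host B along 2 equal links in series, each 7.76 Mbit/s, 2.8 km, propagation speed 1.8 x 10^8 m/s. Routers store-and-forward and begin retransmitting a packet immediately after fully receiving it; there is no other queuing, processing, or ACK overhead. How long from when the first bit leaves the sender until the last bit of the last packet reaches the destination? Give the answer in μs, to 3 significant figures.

Per-hop transmission t_tx = L/R = 31000/7760000 = 3994.85 μs.
Per-hop propagation t_prop = 2800/180000000 = 15.5556 μs.
Pipeline fill: first packet needs 2·t_tx to clear all hops; remaining 176 packets each add one t_tx.
Total = (2+177-1)·t_tx + 2·t_prop = 178·3994.85 + 2·15.5556 = 711000 μs.

711000 μs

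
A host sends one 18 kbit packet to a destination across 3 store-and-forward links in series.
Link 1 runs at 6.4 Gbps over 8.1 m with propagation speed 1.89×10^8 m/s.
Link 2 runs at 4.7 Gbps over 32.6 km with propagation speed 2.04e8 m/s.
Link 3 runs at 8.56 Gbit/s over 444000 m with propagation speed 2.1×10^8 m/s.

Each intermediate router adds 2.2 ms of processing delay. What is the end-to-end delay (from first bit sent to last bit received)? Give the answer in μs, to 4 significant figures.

L = 18000 bits.
Transmission delays (L/R per hop): 2.8125, 3.82979, 2.1028 μs; sum = 8.74509 μs.
Propagation delays (d/s per hop): 0.0428571, 159.804, 2114.29 μs; sum = 2274.13 μs.
Processing at 2 router(s): 2 × 2.2 ms = 4400 μs.
End-to-end = 6683 μs.

6683 μs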